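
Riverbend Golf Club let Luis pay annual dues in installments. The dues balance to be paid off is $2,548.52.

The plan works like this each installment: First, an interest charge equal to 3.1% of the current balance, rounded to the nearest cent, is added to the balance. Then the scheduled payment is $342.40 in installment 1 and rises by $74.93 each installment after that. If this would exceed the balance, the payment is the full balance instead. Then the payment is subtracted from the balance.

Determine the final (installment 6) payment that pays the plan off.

$386.04

Installment 1: opening $2,548.52; interest $79.00 → $2,627.52; payment $342.40; balance $2,285.12
Installment 2: opening $2,285.12; interest $70.84 → $2,355.96; payment $417.33; balance $1,938.63
Installment 3: opening $1,938.63; interest $60.10 → $1,998.73; payment $492.26; balance $1,506.47
Installment 4: opening $1,506.47; interest $46.70 → $1,553.17; payment $567.19; balance $985.98
Installment 5: opening $985.98; interest $30.57 → $1,016.55; payment $642.12; balance $374.43
Installment 6: opening $374.43; interest $11.61 → $386.04; payment $386.04; balance $0.00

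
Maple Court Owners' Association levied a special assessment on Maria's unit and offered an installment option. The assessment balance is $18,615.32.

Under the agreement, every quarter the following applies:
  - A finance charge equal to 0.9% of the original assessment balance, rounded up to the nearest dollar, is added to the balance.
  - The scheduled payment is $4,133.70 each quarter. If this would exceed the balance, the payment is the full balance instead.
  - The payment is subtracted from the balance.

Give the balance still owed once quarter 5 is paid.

$0.00

Quarter 1: opening $18,615.32; interest $168.00 → $18,783.32; payment $4,133.70; balance $14,649.62
Quarter 2: opening $14,649.62; interest $168.00 → $14,817.62; payment $4,133.70; balance $10,683.92
Quarter 3: opening $10,683.92; interest $168.00 → $10,851.92; payment $4,133.70; balance $6,718.22
Quarter 4: opening $6,718.22; interest $168.00 → $6,886.22; payment $4,133.70; balance $2,752.52
Quarter 5: opening $2,752.52; interest $168.00 → $2,920.52; payment $2,920.52; balance $0.00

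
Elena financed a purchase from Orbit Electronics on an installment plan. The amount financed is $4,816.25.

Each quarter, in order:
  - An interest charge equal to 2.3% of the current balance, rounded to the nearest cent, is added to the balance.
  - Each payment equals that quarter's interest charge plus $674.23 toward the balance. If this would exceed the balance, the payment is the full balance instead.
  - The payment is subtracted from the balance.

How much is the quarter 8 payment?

# | Opening | Interest | Payment | End bal
1 | $4,816.25 | $110.77 | $785.00 | $4,142.02
2 | $4,142.02 | $95.27 | $769.50 | $3,467.79
3 | $3,467.79 | $79.76 | $753.99 | $2,793.56
4 | $2,793.56 | $64.25 | $738.48 | $2,119.33
5 | $2,119.33 | $48.74 | $722.97 | $1,445.10
6 | $1,445.10 | $33.24 | $707.47 | $770.87
7 | $770.87 | $17.73 | $691.96 | $96.64
8 | $96.64 | $2.22 | $98.86 | $0.00

$98.86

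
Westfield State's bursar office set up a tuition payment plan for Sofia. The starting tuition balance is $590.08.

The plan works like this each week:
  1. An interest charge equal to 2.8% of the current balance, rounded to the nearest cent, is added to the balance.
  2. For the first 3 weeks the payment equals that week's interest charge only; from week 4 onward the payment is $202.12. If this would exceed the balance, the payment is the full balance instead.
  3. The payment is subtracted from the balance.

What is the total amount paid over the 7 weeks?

Week 1: $590.08 +$16.52 interest = $606.60; pay $16.52 → $590.08
Week 2: $590.08 +$16.52 interest = $606.60; pay $16.52 → $590.08
Week 3: $590.08 +$16.52 interest = $606.60; pay $16.52 → $590.08
Week 4: $590.08 +$16.52 interest = $606.60; pay $202.12 → $404.48
Week 5: $404.48 +$11.33 interest = $415.81; pay $202.12 → $213.69
Week 6: $213.69 +$5.98 interest = $219.67; pay $202.12 → $17.55
Week 7: $17.55 +$0.49 interest = $18.04; pay $18.04 → $0.00
Total paid: $673.96

$673.96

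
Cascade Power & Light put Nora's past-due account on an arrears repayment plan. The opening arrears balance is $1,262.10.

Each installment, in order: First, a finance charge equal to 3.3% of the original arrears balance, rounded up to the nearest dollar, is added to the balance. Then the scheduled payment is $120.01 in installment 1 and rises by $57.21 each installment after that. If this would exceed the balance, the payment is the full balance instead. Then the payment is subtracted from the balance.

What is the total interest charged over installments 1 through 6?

Installment 1: opening $1,262.10; interest $42.00 → $1,304.10; payment $120.01; balance $1,184.09
Installment 2: opening $1,184.09; interest $42.00 → $1,226.09; payment $177.22; balance $1,048.87
Installment 3: opening $1,048.87; interest $42.00 → $1,090.87; payment $234.43; balance $856.44
Installment 4: opening $856.44; interest $42.00 → $898.44; payment $291.64; balance $606.80
Installment 5: opening $606.80; interest $42.00 → $648.80; payment $348.85; balance $299.95
Installment 6: opening $299.95; interest $42.00 → $341.95; payment $341.95; balance $0.00
Total interest: $42.00 + $42.00 + $42.00 + $42.00 + $42.00 + $42.00 = $252.00

$252.00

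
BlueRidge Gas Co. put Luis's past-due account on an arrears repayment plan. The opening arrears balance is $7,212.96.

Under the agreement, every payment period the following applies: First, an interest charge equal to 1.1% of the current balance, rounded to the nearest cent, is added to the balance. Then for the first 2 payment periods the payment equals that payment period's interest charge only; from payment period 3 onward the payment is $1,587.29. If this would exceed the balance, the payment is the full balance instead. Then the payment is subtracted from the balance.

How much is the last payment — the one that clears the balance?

$1,092.81

Payment period 1: $7,212.96 +$79.34 interest = $7,292.30; pay $79.34 → $7,212.96
Payment period 2: $7,212.96 +$79.34 interest = $7,292.30; pay $79.34 → $7,212.96
Payment period 3: $7,212.96 +$79.34 interest = $7,292.30; pay $1,587.29 → $5,705.01
Payment period 4: $5,705.01 +$62.76 interest = $5,767.77; pay $1,587.29 → $4,180.48
Payment period 5: $4,180.48 +$45.99 interest = $4,226.47; pay $1,587.29 → $2,639.18
Payment period 6: $2,639.18 +$29.03 interest = $2,668.21; pay $1,587.29 → $1,080.92
Payment period 7: $1,080.92 +$11.89 interest = $1,092.81; pay $1,092.81 → $0.00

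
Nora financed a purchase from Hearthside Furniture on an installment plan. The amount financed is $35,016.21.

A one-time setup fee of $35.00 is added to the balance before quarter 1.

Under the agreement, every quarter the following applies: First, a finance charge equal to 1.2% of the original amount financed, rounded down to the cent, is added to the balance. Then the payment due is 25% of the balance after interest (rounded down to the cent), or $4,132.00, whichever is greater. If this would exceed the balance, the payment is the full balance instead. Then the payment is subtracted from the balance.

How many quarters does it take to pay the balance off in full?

8

Quarter 1: opening $35,051.21; interest $420.19 → $35,471.40; payment $8,867.85; balance $26,603.55
Quarter 2: opening $26,603.55; interest $420.19 → $27,023.74; payment $6,755.93; balance $20,267.81
Quarter 3: opening $20,267.81; interest $420.19 → $20,688.00; payment $5,172.00; balance $15,516.00
Quarter 4: opening $15,516.00; interest $420.19 → $15,936.19; payment $4,132.00; balance $11,804.19
Quarter 5: opening $11,804.19; interest $420.19 → $12,224.38; payment $4,132.00; balance $8,092.38
Quarter 6: opening $8,092.38; interest $420.19 → $8,512.57; payment $4,132.00; balance $4,380.57
Quarter 7: opening $4,380.57; interest $420.19 → $4,800.76; payment $4,132.00; balance $668.76
Quarter 8: opening $668.76; interest $420.19 → $1,088.95; payment $1,088.95; balance $0.00
Balance reaches $0.00 in quarter 8.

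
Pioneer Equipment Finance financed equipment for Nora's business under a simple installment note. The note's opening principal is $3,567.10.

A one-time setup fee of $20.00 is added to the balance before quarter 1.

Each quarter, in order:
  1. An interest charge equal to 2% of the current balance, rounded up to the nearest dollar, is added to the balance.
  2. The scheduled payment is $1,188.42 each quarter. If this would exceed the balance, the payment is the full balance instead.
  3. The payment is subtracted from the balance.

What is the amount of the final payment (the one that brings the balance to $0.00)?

$174.84

Quarter 1: opening $3,587.10; interest $72.00 → $3,659.10; payment $1,188.42; balance $2,470.68
Quarter 2: opening $2,470.68; interest $50.00 → $2,520.68; payment $1,188.42; balance $1,332.26
Quarter 3: opening $1,332.26; interest $27.00 → $1,359.26; payment $1,188.42; balance $170.84
Quarter 4: opening $170.84; interest $4.00 → $174.84; payment $174.84; balance $0.00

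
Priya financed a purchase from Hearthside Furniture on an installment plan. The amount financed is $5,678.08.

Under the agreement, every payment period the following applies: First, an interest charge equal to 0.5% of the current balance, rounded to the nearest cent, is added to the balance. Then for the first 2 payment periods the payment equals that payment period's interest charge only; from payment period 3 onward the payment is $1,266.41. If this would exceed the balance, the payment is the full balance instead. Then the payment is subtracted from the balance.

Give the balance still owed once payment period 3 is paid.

# | Opening | Interest | Payment | End bal
1 | $5,678.08 | $28.39 | $28.39 | $5,678.08
2 | $5,678.08 | $28.39 | $28.39 | $5,678.08
3 | $5,678.08 | $28.39 | $1,266.41 | $4,440.06

$4,440.06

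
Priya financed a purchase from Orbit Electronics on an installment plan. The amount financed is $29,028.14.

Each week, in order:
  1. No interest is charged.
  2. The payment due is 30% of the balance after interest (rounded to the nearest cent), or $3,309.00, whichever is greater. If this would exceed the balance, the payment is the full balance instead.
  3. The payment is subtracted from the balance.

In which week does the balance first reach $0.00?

# | Opening | Payment | End bal
1 | $29,028.14 | $8,708.44 | $20,319.70
2 | $20,319.70 | $6,095.91 | $14,223.79
3 | $14,223.79 | $4,267.14 | $9,956.65
4 | $9,956.65 | $3,309.00 | $6,647.65
5 | $6,647.65 | $3,309.00 | $3,338.65
6 | $3,338.65 | $3,309.00 | $29.65
7 | $29.65 | $29.65 | $0.00
Balance reaches $0.00 in week 7.

7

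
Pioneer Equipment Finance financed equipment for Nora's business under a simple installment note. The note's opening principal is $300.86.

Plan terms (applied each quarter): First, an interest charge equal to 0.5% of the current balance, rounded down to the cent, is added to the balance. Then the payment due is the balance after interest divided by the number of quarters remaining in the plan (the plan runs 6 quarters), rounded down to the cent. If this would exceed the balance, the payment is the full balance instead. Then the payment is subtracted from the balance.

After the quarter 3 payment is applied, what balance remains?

$152.70

Quarter 1: $300.86 +$1.50 interest = $302.36; pay $50.39 → $251.97
Quarter 2: $251.97 +$1.25 interest = $253.22; pay $50.64 → $202.58
Quarter 3: $202.58 +$1.01 interest = $203.59; pay $50.89 → $152.70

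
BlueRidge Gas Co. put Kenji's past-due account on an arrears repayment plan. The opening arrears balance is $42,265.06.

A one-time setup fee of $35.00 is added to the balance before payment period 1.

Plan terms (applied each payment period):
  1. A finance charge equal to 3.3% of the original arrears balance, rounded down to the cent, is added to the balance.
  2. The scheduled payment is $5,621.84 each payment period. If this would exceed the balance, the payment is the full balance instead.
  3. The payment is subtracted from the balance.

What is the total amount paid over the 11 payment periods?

$57,642.20

Payment period 1: $42,300.06 +$1,394.74 interest = $43,694.80; pay $5,621.84 → $38,072.96
Payment period 2: $38,072.96 +$1,394.74 interest = $39,467.70; pay $5,621.84 → $33,845.86
Payment period 3: $33,845.86 +$1,394.74 interest = $35,240.60; pay $5,621.84 → $29,618.76
Payment period 4: $29,618.76 +$1,394.74 interest = $31,013.50; pay $5,621.84 → $25,391.66
Payment period 5: $25,391.66 +$1,394.74 interest = $26,786.40; pay $5,621.84 → $21,164.56
Payment period 6: $21,164.56 +$1,394.74 interest = $22,559.30; pay $5,621.84 → $16,937.46
Payment period 7: $16,937.46 +$1,394.74 interest = $18,332.20; pay $5,621.84 → $12,710.36
Payment period 8: $12,710.36 +$1,394.74 interest = $14,105.10; pay $5,621.84 → $8,483.26
Payment period 9: $8,483.26 +$1,394.74 interest = $9,878.00; pay $5,621.84 → $4,256.16
Payment period 10: $4,256.16 +$1,394.74 interest = $5,650.90; pay $5,621.84 → $29.06
Payment period 11: $29.06 +$1,394.74 interest = $1,423.80; pay $1,423.80 → $0.00
Total paid: $57,642.20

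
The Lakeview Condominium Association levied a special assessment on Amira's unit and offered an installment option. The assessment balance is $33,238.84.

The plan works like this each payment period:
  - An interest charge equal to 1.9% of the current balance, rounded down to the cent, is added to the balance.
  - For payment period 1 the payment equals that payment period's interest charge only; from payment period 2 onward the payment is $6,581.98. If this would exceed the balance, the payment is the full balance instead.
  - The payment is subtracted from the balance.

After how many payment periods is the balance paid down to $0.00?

Payment period 1: opening $33,238.84; interest $631.53 → $33,870.37; payment $631.53; balance $33,238.84
Payment period 2: opening $33,238.84; interest $631.53 → $33,870.37; payment $6,581.98; balance $27,288.39
Payment period 3: opening $27,288.39; interest $518.47 → $27,806.86; payment $6,581.98; balance $21,224.88
Payment period 4: opening $21,224.88; interest $403.27 → $21,628.15; payment $6,581.98; balance $15,046.17
Payment period 5: opening $15,046.17; interest $285.87 → $15,332.04; payment $6,581.98; balance $8,750.06
Payment period 6: opening $8,750.06; interest $166.25 → $8,916.31; payment $6,581.98; balance $2,334.33
Payment period 7: opening $2,334.33; interest $44.35 → $2,378.68; payment $2,378.68; balance $0.00
Balance reaches $0.00 in payment period 7.

7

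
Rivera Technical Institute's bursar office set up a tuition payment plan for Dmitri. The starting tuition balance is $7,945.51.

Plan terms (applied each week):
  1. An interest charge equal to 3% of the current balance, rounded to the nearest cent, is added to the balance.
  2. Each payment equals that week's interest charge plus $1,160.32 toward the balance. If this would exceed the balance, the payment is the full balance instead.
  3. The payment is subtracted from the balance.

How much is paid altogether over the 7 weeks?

$8,883.09

Week 1: $7,945.51 +$238.37 interest = $8,183.88; pay $1,398.69 → $6,785.19
Week 2: $6,785.19 +$203.56 interest = $6,988.75; pay $1,363.88 → $5,624.87
Week 3: $5,624.87 +$168.75 interest = $5,793.62; pay $1,329.07 → $4,464.55
Week 4: $4,464.55 +$133.94 interest = $4,598.49; pay $1,294.26 → $3,304.23
Week 5: $3,304.23 +$99.13 interest = $3,403.36; pay $1,259.45 → $2,143.91
Week 6: $2,143.91 +$64.32 interest = $2,208.23; pay $1,224.64 → $983.59
Week 7: $983.59 +$29.51 interest = $1,013.10; pay $1,013.10 → $0.00
Total paid: $8,883.09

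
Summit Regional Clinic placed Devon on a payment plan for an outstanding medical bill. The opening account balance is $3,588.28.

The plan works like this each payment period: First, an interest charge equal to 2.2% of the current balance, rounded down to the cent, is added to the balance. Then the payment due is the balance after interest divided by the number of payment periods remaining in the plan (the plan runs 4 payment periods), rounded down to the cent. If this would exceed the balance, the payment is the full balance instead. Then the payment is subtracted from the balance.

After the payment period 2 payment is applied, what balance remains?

$1,873.95

Payment period 1: $3,588.28 +$78.94 interest = $3,667.22; pay $916.80 → $2,750.42
Payment period 2: $2,750.42 +$60.50 interest = $2,810.92; pay $936.97 → $1,873.95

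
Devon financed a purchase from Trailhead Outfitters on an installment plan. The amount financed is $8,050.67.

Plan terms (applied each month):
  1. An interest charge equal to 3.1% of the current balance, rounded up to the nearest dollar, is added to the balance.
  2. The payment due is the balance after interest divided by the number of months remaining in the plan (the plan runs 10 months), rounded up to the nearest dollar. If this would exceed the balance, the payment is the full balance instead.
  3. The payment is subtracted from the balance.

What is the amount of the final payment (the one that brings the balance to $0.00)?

$1,092.67

Month 1: $8,050.67 +$250.00 interest = $8,300.67; pay $831.00 → $7,469.67
Month 2: $7,469.67 +$232.00 interest = $7,701.67; pay $856.00 → $6,845.67
Month 3: $6,845.67 +$213.00 interest = $7,058.67; pay $883.00 → $6,175.67
Month 4: $6,175.67 +$192.00 interest = $6,367.67; pay $910.00 → $5,457.67
Month 5: $5,457.67 +$170.00 interest = $5,627.67; pay $938.00 → $4,689.67
Month 6: $4,689.67 +$146.00 interest = $4,835.67; pay $968.00 → $3,867.67
Month 7: $3,867.67 +$120.00 interest = $3,987.67; pay $997.00 → $2,990.67
Month 8: $2,990.67 +$93.00 interest = $3,083.67; pay $1,028.00 → $2,055.67
Month 9: $2,055.67 +$64.00 interest = $2,119.67; pay $1,060.00 → $1,059.67
Month 10: $1,059.67 +$33.00 interest = $1,092.67; pay $1,092.67 → $0.00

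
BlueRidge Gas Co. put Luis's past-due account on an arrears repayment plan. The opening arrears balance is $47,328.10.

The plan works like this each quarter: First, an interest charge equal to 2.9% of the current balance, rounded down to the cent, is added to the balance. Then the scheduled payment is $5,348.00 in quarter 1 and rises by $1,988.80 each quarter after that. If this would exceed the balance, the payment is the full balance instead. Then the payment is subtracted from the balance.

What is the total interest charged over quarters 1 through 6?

Quarter 1: opening $47,328.10; interest $1,372.51 → $48,700.61; payment $5,348.00; balance $43,352.61
Quarter 2: opening $43,352.61; interest $1,257.22 → $44,609.83; payment $7,336.80; balance $37,273.03
Quarter 3: opening $37,273.03; interest $1,080.91 → $38,353.94; payment $9,325.60; balance $29,028.34
Quarter 4: opening $29,028.34; interest $841.82 → $29,870.16; payment $11,314.40; balance $18,555.76
Quarter 5: opening $18,555.76; interest $538.11 → $19,093.87; payment $13,303.20; balance $5,790.67
Quarter 6: opening $5,790.67; interest $167.92 → $5,958.59; payment $5,958.59; balance $0.00
Total interest: $1,372.51 + $1,257.22 + $1,080.91 + $841.82 + $538.11 + $167.92 = $5,258.49

$5,258.49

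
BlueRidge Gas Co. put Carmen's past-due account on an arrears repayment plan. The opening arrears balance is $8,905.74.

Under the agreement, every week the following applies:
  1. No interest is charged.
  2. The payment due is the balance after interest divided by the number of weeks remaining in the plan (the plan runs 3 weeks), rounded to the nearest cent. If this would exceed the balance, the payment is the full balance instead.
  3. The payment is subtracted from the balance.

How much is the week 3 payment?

Week 1: opening $8,905.74; payment $2,968.58; balance $5,937.16
Week 2: opening $5,937.16; payment $2,968.58; balance $2,968.58
Week 3: opening $2,968.58; payment $2,968.58; balance $0.00

$2,968.58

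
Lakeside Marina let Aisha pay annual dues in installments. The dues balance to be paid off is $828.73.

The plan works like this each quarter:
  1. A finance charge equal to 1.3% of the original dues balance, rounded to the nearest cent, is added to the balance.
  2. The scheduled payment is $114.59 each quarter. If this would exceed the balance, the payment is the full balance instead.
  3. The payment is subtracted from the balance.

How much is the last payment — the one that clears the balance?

Quarter 1: $828.73 +$10.77 interest = $839.50; pay $114.59 → $724.91
Quarter 2: $724.91 +$10.77 interest = $735.68; pay $114.59 → $621.09
Quarter 3: $621.09 +$10.77 interest = $631.86; pay $114.59 → $517.27
Quarter 4: $517.27 +$10.77 interest = $528.04; pay $114.59 → $413.45
Quarter 5: $413.45 +$10.77 interest = $424.22; pay $114.59 → $309.63
Quarter 6: $309.63 +$10.77 interest = $320.40; pay $114.59 → $205.81
Quarter 7: $205.81 +$10.77 interest = $216.58; pay $114.59 → $101.99
Quarter 8: $101.99 +$10.77 interest = $112.76; pay $112.76 → $0.00

$112.76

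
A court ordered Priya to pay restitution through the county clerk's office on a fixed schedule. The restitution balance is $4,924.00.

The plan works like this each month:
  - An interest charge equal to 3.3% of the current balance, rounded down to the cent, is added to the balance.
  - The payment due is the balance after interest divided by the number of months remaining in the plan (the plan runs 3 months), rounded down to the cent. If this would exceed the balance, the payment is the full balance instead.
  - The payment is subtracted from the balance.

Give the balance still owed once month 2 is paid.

$1,751.45

# | Opening | Interest | Payment | End bal
1 | $4,924.00 | $162.49 | $1,695.49 | $3,391.00
2 | $3,391.00 | $111.90 | $1,751.45 | $1,751.45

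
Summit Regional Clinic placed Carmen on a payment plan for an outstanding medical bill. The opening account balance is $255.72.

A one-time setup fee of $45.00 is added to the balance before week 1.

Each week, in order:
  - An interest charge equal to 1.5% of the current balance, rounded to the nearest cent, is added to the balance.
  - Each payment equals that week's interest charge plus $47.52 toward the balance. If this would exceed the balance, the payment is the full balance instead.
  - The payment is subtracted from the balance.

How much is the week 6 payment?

Week 1: opening $300.72; interest $4.51 → $305.23; payment $52.03; balance $253.20
Week 2: opening $253.20; interest $3.80 → $257.00; payment $51.32; balance $205.68
Week 3: opening $205.68; interest $3.09 → $208.77; payment $50.61; balance $158.16
Week 4: opening $158.16; interest $2.37 → $160.53; payment $49.89; balance $110.64
Week 5: opening $110.64; interest $1.66 → $112.30; payment $49.18; balance $63.12
Week 6: opening $63.12; interest $0.95 → $64.07; payment $48.47; balance $15.60

$48.47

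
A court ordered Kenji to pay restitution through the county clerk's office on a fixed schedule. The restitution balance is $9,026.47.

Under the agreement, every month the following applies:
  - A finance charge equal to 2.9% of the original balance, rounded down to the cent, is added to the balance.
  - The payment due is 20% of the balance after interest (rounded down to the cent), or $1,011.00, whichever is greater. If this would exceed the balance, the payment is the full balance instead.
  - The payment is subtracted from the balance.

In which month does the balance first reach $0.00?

# | Opening | Interest | Payment | End bal
1 | $9,026.47 | $261.76 | $1,857.64 | $7,430.59
2 | $7,430.59 | $261.76 | $1,538.47 | $6,153.88
3 | $6,153.88 | $261.76 | $1,283.12 | $5,132.52
4 | $5,132.52 | $261.76 | $1,078.85 | $4,315.43
5 | $4,315.43 | $261.76 | $1,011.00 | $3,566.19
6 | $3,566.19 | $261.76 | $1,011.00 | $2,816.95
7 | $2,816.95 | $261.76 | $1,011.00 | $2,067.71
8 | $2,067.71 | $261.76 | $1,011.00 | $1,318.47
9 | $1,318.47 | $261.76 | $1,011.00 | $569.23
10 | $569.23 | $261.76 | $830.99 | $0.00
Balance reaches $0.00 in month 10.

10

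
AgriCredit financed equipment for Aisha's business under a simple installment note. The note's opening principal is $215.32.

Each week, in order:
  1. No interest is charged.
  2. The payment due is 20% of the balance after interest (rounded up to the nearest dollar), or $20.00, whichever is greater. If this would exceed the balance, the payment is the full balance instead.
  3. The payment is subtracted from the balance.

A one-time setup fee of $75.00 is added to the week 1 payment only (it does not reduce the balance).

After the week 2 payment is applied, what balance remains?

$136.32

# | Opening | Payment | Fee | End bal
1 | $215.32 | $44.00 | $75.00 | $171.32
2 | $171.32 | $35.00 | — | $136.32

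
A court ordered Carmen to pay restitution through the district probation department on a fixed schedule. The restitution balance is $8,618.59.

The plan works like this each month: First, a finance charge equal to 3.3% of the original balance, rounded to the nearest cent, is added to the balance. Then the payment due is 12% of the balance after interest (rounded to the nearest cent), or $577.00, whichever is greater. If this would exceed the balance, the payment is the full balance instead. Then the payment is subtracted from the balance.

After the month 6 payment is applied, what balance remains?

Month 1: $8,618.59 +$284.41 interest = $8,903.00; pay $1,068.36 → $7,834.64
Month 2: $7,834.64 +$284.41 interest = $8,119.05; pay $974.29 → $7,144.76
Month 3: $7,144.76 +$284.41 interest = $7,429.17; pay $891.50 → $6,537.67
Month 4: $6,537.67 +$284.41 interest = $6,822.08; pay $818.65 → $6,003.43
Month 5: $6,003.43 +$284.41 interest = $6,287.84; pay $754.54 → $5,533.30
Month 6: $5,533.30 +$284.41 interest = $5,817.71; pay $698.13 → $5,119.58

$5,119.58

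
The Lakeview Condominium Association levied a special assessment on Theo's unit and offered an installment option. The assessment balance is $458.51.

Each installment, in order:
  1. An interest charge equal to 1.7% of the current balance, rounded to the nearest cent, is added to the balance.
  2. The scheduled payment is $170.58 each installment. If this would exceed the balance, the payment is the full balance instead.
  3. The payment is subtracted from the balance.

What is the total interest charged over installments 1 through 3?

Installment 1: $458.51 +$7.79 interest = $466.30; pay $170.58 → $295.72
Installment 2: $295.72 +$5.03 interest = $300.75; pay $170.58 → $130.17
Installment 3: $130.17 +$2.21 interest = $132.38; pay $132.38 → $0.00
Total interest: $7.79 + $5.03 + $2.21 = $15.03

$15.03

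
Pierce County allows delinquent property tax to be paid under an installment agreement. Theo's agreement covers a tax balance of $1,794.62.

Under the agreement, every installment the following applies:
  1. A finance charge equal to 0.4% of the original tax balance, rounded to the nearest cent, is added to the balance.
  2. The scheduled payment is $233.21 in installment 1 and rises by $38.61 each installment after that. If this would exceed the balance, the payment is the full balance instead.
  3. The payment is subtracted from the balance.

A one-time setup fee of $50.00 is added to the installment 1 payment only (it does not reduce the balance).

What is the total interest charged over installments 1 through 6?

$43.08

# | Opening | Interest | Payment | Fee | End bal
1 | $1,794.62 | $7.18 | $233.21 | $50.00 | $1,568.59
2 | $1,568.59 | $7.18 | $271.82 | — | $1,303.95
3 | $1,303.95 | $7.18 | $310.43 | — | $1,000.70
4 | $1,000.70 | $7.18 | $349.04 | — | $658.84
5 | $658.84 | $7.18 | $387.65 | — | $278.37
6 | $278.37 | $7.18 | $285.55 | — | $0.00
Total interest: $7.18 + $7.18 + $7.18 + $7.18 + $7.18 + $7.18 = $43.08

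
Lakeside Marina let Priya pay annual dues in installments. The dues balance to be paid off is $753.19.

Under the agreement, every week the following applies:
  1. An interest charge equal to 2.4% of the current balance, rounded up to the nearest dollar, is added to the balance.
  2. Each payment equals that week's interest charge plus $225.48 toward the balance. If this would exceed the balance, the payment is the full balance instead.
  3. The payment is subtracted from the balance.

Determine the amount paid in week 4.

Week 1: $753.19 +$19.00 interest = $772.19; pay $244.48 → $527.71
Week 2: $527.71 +$13.00 interest = $540.71; pay $238.48 → $302.23
Week 3: $302.23 +$8.00 interest = $310.23; pay $233.48 → $76.75
Week 4: $76.75 +$2.00 interest = $78.75; pay $78.75 → $0.00

$78.75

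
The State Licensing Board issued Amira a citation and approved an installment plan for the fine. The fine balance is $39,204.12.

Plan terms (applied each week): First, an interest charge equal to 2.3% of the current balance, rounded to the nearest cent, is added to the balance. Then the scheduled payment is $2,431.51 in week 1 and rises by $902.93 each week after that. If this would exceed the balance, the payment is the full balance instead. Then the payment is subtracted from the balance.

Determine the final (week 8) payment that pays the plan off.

Week 1: opening $39,204.12; interest $901.69 → $40,105.81; payment $2,431.51; balance $37,674.30
Week 2: opening $37,674.30; interest $866.51 → $38,540.81; payment $3,334.44; balance $35,206.37
Week 3: opening $35,206.37; interest $809.75 → $36,016.12; payment $4,237.37; balance $31,778.75
Week 4: opening $31,778.75; interest $730.91 → $32,509.66; payment $5,140.30; balance $27,369.36
Week 5: opening $27,369.36; interest $629.50 → $27,998.86; payment $6,043.23; balance $21,955.63
Week 6: opening $21,955.63; interest $504.98 → $22,460.61; payment $6,946.16; balance $15,514.45
Week 7: opening $15,514.45; interest $356.83 → $15,871.28; payment $7,849.09; balance $8,022.19
Week 8: opening $8,022.19; interest $184.51 → $8,206.70; payment $8,206.70; balance $0.00

$8,206.70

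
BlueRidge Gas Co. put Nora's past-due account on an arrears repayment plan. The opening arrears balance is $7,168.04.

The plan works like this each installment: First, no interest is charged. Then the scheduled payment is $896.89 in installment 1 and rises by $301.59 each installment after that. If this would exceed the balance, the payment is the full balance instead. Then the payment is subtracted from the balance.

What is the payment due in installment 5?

$1,770.94

Installment 1: opening $7,168.04; payment $896.89; balance $6,271.15
Installment 2: opening $6,271.15; payment $1,198.48; balance $5,072.67
Installment 3: opening $5,072.67; payment $1,500.07; balance $3,572.60
Installment 4: opening $3,572.60; payment $1,801.66; balance $1,770.94
Installment 5: opening $1,770.94; payment $1,770.94; balance $0.00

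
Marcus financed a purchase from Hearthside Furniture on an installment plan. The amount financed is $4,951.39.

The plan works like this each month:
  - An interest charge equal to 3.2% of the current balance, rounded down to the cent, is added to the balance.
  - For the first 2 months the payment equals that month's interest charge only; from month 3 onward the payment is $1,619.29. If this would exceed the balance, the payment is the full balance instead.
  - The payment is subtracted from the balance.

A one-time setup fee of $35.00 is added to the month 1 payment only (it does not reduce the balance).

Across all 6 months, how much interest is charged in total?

# | Opening | Interest | Payment | Fee | End bal
1 | $4,951.39 | $158.44 | $158.44 | $35.00 | $4,951.39
2 | $4,951.39 | $158.44 | $158.44 | — | $4,951.39
3 | $4,951.39 | $158.44 | $1,619.29 | — | $3,490.54
4 | $3,490.54 | $111.69 | $1,619.29 | — | $1,982.94
5 | $1,982.94 | $63.45 | $1,619.29 | — | $427.10
6 | $427.10 | $13.66 | $440.76 | — | $0.00
Total interest: $158.44 + $158.44 + $158.44 + $111.69 + $63.45 + $13.66 = $664.12

$664.12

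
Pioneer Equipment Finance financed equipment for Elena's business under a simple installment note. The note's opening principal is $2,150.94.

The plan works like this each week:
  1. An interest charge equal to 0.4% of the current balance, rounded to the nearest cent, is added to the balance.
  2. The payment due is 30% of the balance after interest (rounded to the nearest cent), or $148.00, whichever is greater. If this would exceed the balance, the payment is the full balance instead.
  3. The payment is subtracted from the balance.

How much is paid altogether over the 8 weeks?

Week 1: $2,150.94 +$8.60 interest = $2,159.54; pay $647.86 → $1,511.68
Week 2: $1,511.68 +$6.05 interest = $1,517.73; pay $455.32 → $1,062.41
Week 3: $1,062.41 +$4.25 interest = $1,066.66; pay $320.00 → $746.66
Week 4: $746.66 +$2.99 interest = $749.65; pay $224.90 → $524.75
Week 5: $524.75 +$2.10 interest = $526.85; pay $158.06 → $368.79
Week 6: $368.79 +$1.48 interest = $370.27; pay $148.00 → $222.27
Week 7: $222.27 +$0.89 interest = $223.16; pay $148.00 → $75.16
Week 8: $75.16 +$0.30 interest = $75.46; pay $75.46 → $0.00
Total paid: $2,177.60

$2,177.60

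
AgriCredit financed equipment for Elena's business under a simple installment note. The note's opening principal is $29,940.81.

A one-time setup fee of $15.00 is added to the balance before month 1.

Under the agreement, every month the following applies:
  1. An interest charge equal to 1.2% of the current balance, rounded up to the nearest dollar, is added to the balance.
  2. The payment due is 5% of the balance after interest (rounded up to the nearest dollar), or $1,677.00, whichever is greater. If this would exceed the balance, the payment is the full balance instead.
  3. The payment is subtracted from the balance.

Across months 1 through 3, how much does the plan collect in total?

$5,031.00

Month 1: opening $29,955.81; interest $360.00 → $30,315.81; payment $1,677.00; balance $28,638.81
Month 2: opening $28,638.81; interest $344.00 → $28,982.81; payment $1,677.00; balance $27,305.81
Month 3: opening $27,305.81; interest $328.00 → $27,633.81; payment $1,677.00; balance $25,956.81
Total paid: $5,031.00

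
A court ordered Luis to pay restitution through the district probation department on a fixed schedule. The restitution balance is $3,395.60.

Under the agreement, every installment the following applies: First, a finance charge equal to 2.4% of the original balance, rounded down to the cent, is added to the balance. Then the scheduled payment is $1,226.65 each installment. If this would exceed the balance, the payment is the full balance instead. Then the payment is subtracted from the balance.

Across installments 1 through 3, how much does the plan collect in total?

Installment 1: $3,395.60 +$81.49 interest = $3,477.09; pay $1,226.65 → $2,250.44
Installment 2: $2,250.44 +$81.49 interest = $2,331.93; pay $1,226.65 → $1,105.28
Installment 3: $1,105.28 +$81.49 interest = $1,186.77; pay $1,186.77 → $0.00
Total paid: $3,640.07

$3,640.07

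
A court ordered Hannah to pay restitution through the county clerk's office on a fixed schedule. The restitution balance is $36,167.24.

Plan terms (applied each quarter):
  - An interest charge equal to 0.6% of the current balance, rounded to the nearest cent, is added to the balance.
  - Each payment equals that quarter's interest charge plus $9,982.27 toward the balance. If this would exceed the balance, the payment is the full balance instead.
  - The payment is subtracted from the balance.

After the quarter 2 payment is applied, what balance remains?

# | Opening | Interest | Payment | End bal
1 | $36,167.24 | $217.00 | $10,199.27 | $26,184.97
2 | $26,184.97 | $157.11 | $10,139.38 | $16,202.70

$16,202.70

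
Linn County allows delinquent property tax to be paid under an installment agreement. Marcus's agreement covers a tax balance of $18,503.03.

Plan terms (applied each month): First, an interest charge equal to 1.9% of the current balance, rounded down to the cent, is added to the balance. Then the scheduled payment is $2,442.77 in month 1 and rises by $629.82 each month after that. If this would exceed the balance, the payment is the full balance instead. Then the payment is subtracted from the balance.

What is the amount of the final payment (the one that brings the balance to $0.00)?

$1,246.21

Month 1: $18,503.03 +$351.55 interest = $18,854.58; pay $2,442.77 → $16,411.81
Month 2: $16,411.81 +$311.82 interest = $16,723.63; pay $3,072.59 → $13,651.04
Month 3: $13,651.04 +$259.36 interest = $13,910.40; pay $3,702.41 → $10,207.99
Month 4: $10,207.99 +$193.95 interest = $10,401.94; pay $4,332.23 → $6,069.71
Month 5: $6,069.71 +$115.32 interest = $6,185.03; pay $4,962.05 → $1,222.98
Month 6: $1,222.98 +$23.23 interest = $1,246.21; pay $1,246.21 → $0.00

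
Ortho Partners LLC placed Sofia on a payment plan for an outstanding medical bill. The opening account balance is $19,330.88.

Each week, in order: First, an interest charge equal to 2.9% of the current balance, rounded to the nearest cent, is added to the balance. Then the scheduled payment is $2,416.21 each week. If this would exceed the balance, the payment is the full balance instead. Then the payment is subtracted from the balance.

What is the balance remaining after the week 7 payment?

$5,155.29

Week 1: $19,330.88 +$560.60 interest = $19,891.48; pay $2,416.21 → $17,475.27
Week 2: $17,475.27 +$506.78 interest = $17,982.05; pay $2,416.21 → $15,565.84
Week 3: $15,565.84 +$451.41 interest = $16,017.25; pay $2,416.21 → $13,601.04
Week 4: $13,601.04 +$394.43 interest = $13,995.47; pay $2,416.21 → $11,579.26
Week 5: $11,579.26 +$335.80 interest = $11,915.06; pay $2,416.21 → $9,498.85
Week 6: $9,498.85 +$275.47 interest = $9,774.32; pay $2,416.21 → $7,358.11
Week 7: $7,358.11 +$213.39 interest = $7,571.50; pay $2,416.21 → $5,155.29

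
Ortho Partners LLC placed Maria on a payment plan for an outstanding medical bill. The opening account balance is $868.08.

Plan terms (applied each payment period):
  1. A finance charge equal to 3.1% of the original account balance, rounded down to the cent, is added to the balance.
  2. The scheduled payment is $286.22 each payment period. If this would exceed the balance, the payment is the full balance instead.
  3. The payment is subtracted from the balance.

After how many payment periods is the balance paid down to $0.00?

4

Payment period 1: $868.08 +$26.91 interest = $894.99; pay $286.22 → $608.77
Payment period 2: $608.77 +$26.91 interest = $635.68; pay $286.22 → $349.46
Payment period 3: $349.46 +$26.91 interest = $376.37; pay $286.22 → $90.15
Payment period 4: $90.15 +$26.91 interest = $117.06; pay $117.06 → $0.00
Balance reaches $0.00 in payment period 4.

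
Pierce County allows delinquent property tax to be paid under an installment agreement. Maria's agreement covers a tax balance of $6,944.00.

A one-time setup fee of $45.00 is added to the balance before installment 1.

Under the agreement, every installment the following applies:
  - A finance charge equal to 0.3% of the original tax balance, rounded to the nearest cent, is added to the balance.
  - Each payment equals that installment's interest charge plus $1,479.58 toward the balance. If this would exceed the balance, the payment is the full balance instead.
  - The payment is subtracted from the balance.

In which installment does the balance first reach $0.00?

# | Opening | Interest | Payment | End bal
1 | $6,989.00 | $20.83 | $1,500.41 | $5,509.42
2 | $5,509.42 | $20.83 | $1,500.41 | $4,029.84
3 | $4,029.84 | $20.83 | $1,500.41 | $2,550.26
4 | $2,550.26 | $20.83 | $1,500.41 | $1,070.68
5 | $1,070.68 | $20.83 | $1,091.51 | $0.00
Balance reaches $0.00 in installment 5.

5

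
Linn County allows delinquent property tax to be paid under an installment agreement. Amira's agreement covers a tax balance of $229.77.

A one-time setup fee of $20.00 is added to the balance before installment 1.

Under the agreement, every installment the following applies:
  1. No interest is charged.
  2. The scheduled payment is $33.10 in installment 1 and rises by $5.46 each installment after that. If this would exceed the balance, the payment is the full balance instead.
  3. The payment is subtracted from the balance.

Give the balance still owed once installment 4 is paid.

Installment 1: opening $249.77; payment $33.10; balance $216.67
Installment 2: opening $216.67; payment $38.56; balance $178.11
Installment 3: opening $178.11; payment $44.02; balance $134.09
Installment 4: opening $134.09; payment $49.48; balance $84.61

$84.61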